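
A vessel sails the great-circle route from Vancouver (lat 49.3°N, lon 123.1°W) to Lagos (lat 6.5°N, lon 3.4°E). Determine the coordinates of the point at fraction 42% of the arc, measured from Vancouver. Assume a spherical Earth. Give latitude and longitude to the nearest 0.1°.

≈ lat 52.0°N, lon 48.8°W

Write both endpoints as unit vectors p₁, p₂ with components (cos φ cos λ, cos φ sin λ, sin φ).
The central angle between the endpoints is δ = arccos(p₁·p₂) ≈ 1.875 rad (107.4°).
Interpolate at f = 0.42 with slerp weights a = sin((1−f)δ)/sin δ ≈ 0.928, b = sin(fδ)/sin δ ≈ 0.743.
p = a·p₁ + b·p₂ ≈ (0.406, -0.463, 0.788); φ = arcsin(p_z) ≈ 51.97°, λ = atan2(p_y, p_x) ≈ -48.76°.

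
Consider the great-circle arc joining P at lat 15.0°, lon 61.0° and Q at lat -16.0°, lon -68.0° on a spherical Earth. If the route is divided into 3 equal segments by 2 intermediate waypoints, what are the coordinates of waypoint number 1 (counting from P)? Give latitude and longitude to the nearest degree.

≈ lat 5°, lon 18°

From cos δ = sin φ₁ sin φ₂ + cos φ₁ cos φ₂ cos Δλ, the central angle is δ ≈ 2.286 rad (131.0°).
Interpolate at f = 1/3 with slerp weights a = sin((1−f)δ)/sin δ ≈ 1.323, b = sin(fδ)/sin δ ≈ 0.914.
p = a·p₁ + b·p₂ ≈ (0.949, 0.303, 0.090); φ = arcsin(p_z) ≈ 5.19°, λ = atan2(p_y, p_x) ≈ 17.70°.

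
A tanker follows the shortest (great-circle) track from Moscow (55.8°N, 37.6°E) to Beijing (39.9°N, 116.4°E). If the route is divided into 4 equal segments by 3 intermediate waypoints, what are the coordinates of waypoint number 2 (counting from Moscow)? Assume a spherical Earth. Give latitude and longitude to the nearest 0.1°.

The haversine formula gives a central angle δ ≈ 0.909 rad (52.1°) between the endpoints.
Interpolate at f = 2/4 with slerp weights a = sin((1−f)δ)/sin δ ≈ 0.557, b = sin(fδ)/sin δ ≈ 0.557.
p = a·p₁ + b·p₂ ≈ (0.058, 0.573, 0.817); φ = arcsin(p_z) ≈ 54.81°, λ = atan2(p_y, p_x) ≈ 84.22°.

≈ 54.8°N, 84.2°E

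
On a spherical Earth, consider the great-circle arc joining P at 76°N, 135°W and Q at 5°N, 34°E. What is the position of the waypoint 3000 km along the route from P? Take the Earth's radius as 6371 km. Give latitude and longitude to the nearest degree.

Convert each endpoint to a unit vector on the sphere (x = cos φ cos λ, y = cos φ sin λ, z = sin φ).
The central angle between the endpoints is δ = arccos(p₁·p₂) ≈ 1.723 rad (98.7°). The total great-circle distance is δ·R ≈ 1.723 × 6371 ≈ 10980 km, so the target fraction is f = 3000/10980 ≈ 0.273.
Interpolate at f ≈ 0.273 with slerp weights a = sin((1−f)δ)/sin δ ≈ 0.961, b = sin(fδ)/sin δ ≈ 0.459.
p = a·p₁ + b·p₂ ≈ (0.215, 0.091, 0.972); φ = arcsin(p_z) ≈ 76.51°, λ = atan2(p_y, p_x) ≈ 23.04°.

≈ 77°N, 23°E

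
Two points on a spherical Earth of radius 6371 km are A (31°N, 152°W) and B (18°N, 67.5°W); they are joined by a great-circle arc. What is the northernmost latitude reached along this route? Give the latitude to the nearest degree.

The great circle lies in the plane with unit normal n̂ = (p₁ × p₂)/|p₁ × p₂|.
Here n̂_z ≈ +0.835; the vertex latitude is φ_max = arccos|n̂_z| ≈ 33.4°.
Check via Clairaut: cos φ_max = |cos φ₁| · sin C = cos(31.0°)·sin(77.0°) ≈ 0.835, again giving ≈ 33.4°.

≈ 33°N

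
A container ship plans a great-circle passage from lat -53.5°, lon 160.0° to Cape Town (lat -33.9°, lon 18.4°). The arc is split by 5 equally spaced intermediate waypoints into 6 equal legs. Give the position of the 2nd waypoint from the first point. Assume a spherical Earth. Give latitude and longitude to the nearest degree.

≈ lat -72°, lon 107°

Convert each endpoint to a unit vector on the sphere (x = cos φ cos λ, y = cos φ sin λ, z = sin φ).
The central angle between the endpoints is δ = arccos(p₁·p₂) ≈ 1.509 rad (86.5°).
Interpolate at f = 2/6 with slerp weights a = sin((1−f)δ)/sin δ ≈ 0.846, b = sin(fδ)/sin δ ≈ 0.483.
p = a·p₁ + b·p₂ ≈ (-0.093, 0.299, -0.950); φ = arcsin(p_z) ≈ -71.77°, λ = atan2(p_y, p_x) ≈ 107.23°.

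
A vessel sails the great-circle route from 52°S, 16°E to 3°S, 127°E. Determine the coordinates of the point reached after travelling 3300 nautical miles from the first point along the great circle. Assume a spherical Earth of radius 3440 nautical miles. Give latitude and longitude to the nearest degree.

Convert each endpoint to a unit vector on the sphere (x = cos φ cos λ, y = cos φ sin λ, z = sin φ).
The central angle between the endpoints is δ = arccos(p₁·p₂) ≈ 1.751 rad (100.3°). The total great-circle distance is δ·R ≈ 1.751 × 3440 ≈ 6023 nmi, so the target fraction is f = 3300/6023 ≈ 0.548.
Interpolate at f ≈ 0.548 with slerp weights a = sin((1−f)δ)/sin δ ≈ 0.723, b = sin(fδ)/sin δ ≈ 0.832.
p = a·p₁ + b·p₂ ≈ (-0.072, 0.786, -0.613); φ = arcsin(p_z) ≈ -37.84°, λ = atan2(p_y, p_x) ≈ 95.25°.

≈ 38°S, 95°E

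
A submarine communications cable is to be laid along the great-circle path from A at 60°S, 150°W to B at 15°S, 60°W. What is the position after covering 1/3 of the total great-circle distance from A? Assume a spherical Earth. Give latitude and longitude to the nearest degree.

≈ 54°S, 103°W

Write both endpoints as unit vectors p₁, p₂ with components (cos φ cos λ, cos φ sin λ, sin φ).
The central angle between the endpoints is δ = arccos(p₁·p₂) ≈ 1.345 rad (77.0°).
Interpolate at f = 1/3 with slerp weights a = sin((1−f)δ)/sin δ ≈ 0.802, b = sin(fδ)/sin δ ≈ 0.445.
p = a·p₁ + b·p₂ ≈ (-0.132, -0.572, -0.809); φ = arcsin(p_z) ≈ -54.02°, λ = atan2(p_y, p_x) ≈ -103.01°.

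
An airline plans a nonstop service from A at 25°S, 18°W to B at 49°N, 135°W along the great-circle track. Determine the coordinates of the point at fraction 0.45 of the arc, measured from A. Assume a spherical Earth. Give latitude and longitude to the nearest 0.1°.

≈ 16.9°N, 57.2°W

From cos δ = sin φ₁ sin φ₂ + cos φ₁ cos φ₂ cos Δλ, the central angle is δ ≈ 2.200 rad (126.1°).
Interpolate at f = 0.45 with slerp weights a = sin((1−f)δ)/sin δ ≈ 1.158, b = sin(fδ)/sin δ ≈ 1.035.
p = a·p₁ + b·p₂ ≈ (0.518, -0.804, 0.292); φ = arcsin(p_z) ≈ 16.95°, λ = atan2(p_y, p_x) ≈ -57.21°.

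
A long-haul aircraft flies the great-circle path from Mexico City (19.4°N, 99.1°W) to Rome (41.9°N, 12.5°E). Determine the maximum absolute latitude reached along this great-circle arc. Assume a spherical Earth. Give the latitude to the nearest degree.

The great circle lies in the plane with unit normal n̂ = (p₁ × p₂)/|p₁ × p₂|.
Here n̂_z ≈ +0.653; the vertex latitude is φ_max = arccos|n̂_z| ≈ 49.2°.

≈ 49°N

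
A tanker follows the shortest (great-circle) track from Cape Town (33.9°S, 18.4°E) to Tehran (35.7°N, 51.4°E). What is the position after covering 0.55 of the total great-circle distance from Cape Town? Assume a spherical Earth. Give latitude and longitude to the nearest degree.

≈ (4°N, 36°E)

Convert each endpoint to a unit vector on the sphere (x = cos φ cos λ, y = cos φ sin λ, z = sin φ).
The central angle between the endpoints is δ = arccos(p₁·p₂) ≈ 1.329 rad (76.1°).
Interpolate at f = 0.55 with slerp weights a = sin((1−f)δ)/sin δ ≈ 0.580, b = sin(fδ)/sin δ ≈ 0.687.
p = a·p₁ + b·p₂ ≈ (0.805, 0.588, 0.078); φ = arcsin(p_z) ≈ 4.46°, λ = atan2(p_y, p_x) ≈ 36.16°.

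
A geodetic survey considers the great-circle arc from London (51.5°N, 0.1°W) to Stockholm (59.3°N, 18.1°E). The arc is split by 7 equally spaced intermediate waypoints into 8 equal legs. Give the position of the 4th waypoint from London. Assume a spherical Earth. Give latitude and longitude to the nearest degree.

Write both endpoints as unit vectors p₁, p₂ with components (cos φ cos λ, cos φ sin λ, sin φ).
The central angle between the endpoints is δ = arccos(p₁·p₂) ≈ 0.225 rad (12.9°).
Interpolate at f = 4/8 with slerp weights a = sin((1−f)δ)/sin δ ≈ 0.503, b = sin(fδ)/sin δ ≈ 0.503.
p = a·p₁ + b·p₂ ≈ (0.557, 0.079, 0.826); φ = arcsin(p_z) ≈ 55.74°, λ = atan2(p_y, p_x) ≈ 8.09°.

≈ (56°N, 8°E)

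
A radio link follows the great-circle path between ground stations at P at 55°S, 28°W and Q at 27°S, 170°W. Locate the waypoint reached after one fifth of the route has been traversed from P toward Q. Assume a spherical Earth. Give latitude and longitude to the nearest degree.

Convert each endpoint to a unit vector on the sphere (x = cos φ cos λ, y = cos φ sin λ, z = sin φ).
The central angle between the endpoints is δ = arccos(p₁·p₂) ≈ 1.602 rad (91.8°).
Interpolate at f = 1/5 with slerp weights a = sin((1−f)δ)/sin δ ≈ 0.959, b = sin(fδ)/sin δ ≈ 0.315.
p = a·p₁ + b·p₂ ≈ (0.209, -0.307, -0.928); φ = arcsin(p_z) ≈ -68.20°, λ = atan2(p_y, p_x) ≈ -55.73°.

≈ 68°S, 56°W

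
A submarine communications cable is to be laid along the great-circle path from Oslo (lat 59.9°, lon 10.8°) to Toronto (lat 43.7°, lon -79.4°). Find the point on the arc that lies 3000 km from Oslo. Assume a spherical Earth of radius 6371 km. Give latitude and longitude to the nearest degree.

The haversine formula gives a central angle δ ≈ 0.932 rad (53.4°) between the endpoints. The total great-circle distance is δ·R ≈ 0.932 × 6371 ≈ 5936 km, so the target fraction is f = 3000/5936 ≈ 0.505.
Interpolate at f ≈ 0.505 with slerp weights a = sin((1−f)δ)/sin δ ≈ 0.554, b = sin(fδ)/sin δ ≈ 0.565.
p = a·p₁ + b·p₂ ≈ (0.348, -0.350, 0.870); φ = arcsin(p_z) ≈ 60.44°, λ = atan2(p_y, p_x) ≈ -45.12°.

≈ lat 60°, lon -45°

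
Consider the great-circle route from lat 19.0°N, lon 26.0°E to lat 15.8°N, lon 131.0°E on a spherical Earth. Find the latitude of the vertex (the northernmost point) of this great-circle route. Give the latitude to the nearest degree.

The great circle lies in the plane with unit normal n̂ = (p₁ × p₂)/|p₁ × p₂|.
Here n̂_z ≈ +0.888; the vertex latitude is φ_max = arccos|n̂_z| ≈ 27.3°.
Check via Clairaut: cos φ_max = |cos φ₁| · sin C = cos(19.0°)·sin(70.0°) ≈ 0.888, again giving ≈ 27.3°.

≈ 27°N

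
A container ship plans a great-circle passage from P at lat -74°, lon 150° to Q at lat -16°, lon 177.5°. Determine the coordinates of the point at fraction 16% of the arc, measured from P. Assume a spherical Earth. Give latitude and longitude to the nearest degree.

The haversine formula gives a central angle δ ≈ 1.047 rad (60.0°) between the endpoints.
Interpolate at f = 0.16 with slerp weights a = sin((1−f)δ)/sin δ ≈ 0.890, b = sin(fδ)/sin δ ≈ 0.193.
p = a·p₁ + b·p₂ ≈ (-0.397, 0.131, -0.908); φ = arcsin(p_z) ≈ -65.28°, λ = atan2(p_y, p_x) ≈ 161.79°.

≈ lat -65°, lon 162°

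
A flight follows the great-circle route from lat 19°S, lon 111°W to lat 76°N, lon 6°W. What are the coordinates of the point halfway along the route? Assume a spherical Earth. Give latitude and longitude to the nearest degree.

Write both endpoints as unit vectors p₁, p₂ with components (cos φ cos λ, cos φ sin λ, sin φ).
The central angle between the endpoints is δ = arccos(p₁·p₂) ≈ 1.955 rad (112.0°).
Interpolate at f = 1/2 with slerp weights a = sin((1−f)δ)/sin δ ≈ 0.894, b = sin(fδ)/sin δ ≈ 0.894.
p = a·p₁ + b·p₂ ≈ (-0.088, -0.812, 0.577); φ = arcsin(p_z) ≈ 35.22°, λ = atan2(p_y, p_x) ≈ -96.18°.

≈ lat 35°N, lon 96°W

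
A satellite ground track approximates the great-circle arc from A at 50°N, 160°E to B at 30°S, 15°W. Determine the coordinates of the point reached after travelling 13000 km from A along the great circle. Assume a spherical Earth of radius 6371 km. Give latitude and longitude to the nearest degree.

Convert each endpoint to a unit vector on the sphere (x = cos φ cos λ, y = cos φ sin λ, z = sin φ).
The central angle between the endpoints is δ = arccos(p₁·p₂) ≈ 2.786 rad (159.6°). The total great-circle distance is δ·R ≈ 2.786 × 6371 ≈ 17752 km, so the target fraction is f = 13000/17752 ≈ 0.732.
Interpolate at f ≈ 0.732 with slerp weights a = sin((1−f)δ)/sin δ ≈ 1.951, b = sin(fδ)/sin δ ≈ 2.564.
p = a·p₁ + b·p₂ ≈ (0.966, -0.146, 0.213); φ = arcsin(p_z) ≈ 12.29°, λ = atan2(p_y, p_x) ≈ -8.58°.

≈ 12°N, 9°W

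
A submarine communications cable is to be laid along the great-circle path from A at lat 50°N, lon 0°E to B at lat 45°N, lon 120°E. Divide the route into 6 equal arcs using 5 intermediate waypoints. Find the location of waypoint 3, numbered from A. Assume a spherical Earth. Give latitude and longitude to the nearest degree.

Write both endpoints as unit vectors p₁, p₂ with components (cos φ cos λ, cos φ sin λ, sin φ).
The central angle between the endpoints is δ = arccos(p₁·p₂) ≈ 1.251 rad (71.7°).
Interpolate at f = 3/6 with slerp weights a = sin((1−f)δ)/sin δ ≈ 0.617, b = sin(fδ)/sin δ ≈ 0.617.
p = a·p₁ + b·p₂ ≈ (0.178, 0.378, 0.909); φ = arcsin(p_z) ≈ 65.31°, λ = atan2(p_y, p_x) ≈ 64.72°.

≈ lat 65°N, lon 65°E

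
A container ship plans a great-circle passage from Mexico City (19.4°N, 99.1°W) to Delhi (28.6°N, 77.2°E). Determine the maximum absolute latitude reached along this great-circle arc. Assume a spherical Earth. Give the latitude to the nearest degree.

≈ 86°N

The great circle lies in the plane with unit normal n̂ = (p₁ × p₂)/|p₁ × p₂|.
Here n̂_z ≈ +0.072; the vertex latitude is φ_max = arccos|n̂_z| ≈ 85.9°.
Check via Clairaut: cos φ_max = |cos φ₁| · sin C = cos(19.4°)·sin(4.4°) ≈ 0.072, again giving ≈ 85.9°.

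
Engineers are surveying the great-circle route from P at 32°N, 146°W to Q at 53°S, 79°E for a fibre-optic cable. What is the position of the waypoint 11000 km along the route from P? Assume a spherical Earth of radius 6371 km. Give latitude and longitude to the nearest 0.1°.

Convert each endpoint to a unit vector on the sphere (x = cos φ cos λ, y = cos φ sin λ, z = sin φ).
The central angle between the endpoints is δ = arccos(p₁·p₂) ≈ 2.472 rad (141.6°). The total great-circle distance is δ·R ≈ 2.472 × 6371 ≈ 15749 km, so the target fraction is f = 11000/15749 ≈ 0.698.
Interpolate at f ≈ 0.698 with slerp weights a = sin((1−f)δ)/sin δ ≈ 1.093, b = sin(fδ)/sin δ ≈ 1.592.
p = a·p₁ + b·p₂ ≈ (-0.586, 0.422, -0.692); φ = arcsin(p_z) ≈ -43.79°, λ = atan2(p_y, p_x) ≈ 144.22°.

≈ 43.8°S, 144.2°E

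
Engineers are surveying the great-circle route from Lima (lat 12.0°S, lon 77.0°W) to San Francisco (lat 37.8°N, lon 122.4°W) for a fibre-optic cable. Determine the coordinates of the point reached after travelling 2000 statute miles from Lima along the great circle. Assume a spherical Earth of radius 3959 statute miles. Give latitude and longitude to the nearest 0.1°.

≈ lat 11.0°N, lon 94.8°W

Convert each endpoint to a unit vector on the sphere (x = cos φ cos λ, y = cos φ sin λ, z = sin φ).
The central angle between the endpoints is δ = arccos(p₁·p₂) ≈ 1.143 rad (65.5°). The total great-circle distance is δ·R ≈ 1.143 × 3959 ≈ 4523 mi, so the target fraction is f = 2000/4523 ≈ 0.442.
Interpolate at f ≈ 0.442 with slerp weights a = sin((1−f)δ)/sin δ ≈ 0.654, b = sin(fδ)/sin δ ≈ 0.532.
p = a·p₁ + b·p₂ ≈ (-0.081, -0.978, 0.190); φ = arcsin(p_z) ≈ 10.96°, λ = atan2(p_y, p_x) ≈ -94.75°.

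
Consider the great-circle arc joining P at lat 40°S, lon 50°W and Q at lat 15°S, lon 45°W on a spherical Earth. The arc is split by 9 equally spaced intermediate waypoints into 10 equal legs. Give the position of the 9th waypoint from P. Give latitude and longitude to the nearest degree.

≈ lat 18°S, lon 45°W

Write both endpoints as unit vectors p₁, p₂ with components (cos φ cos λ, cos φ sin λ, sin φ).
The central angle between the endpoints is δ = arccos(p₁·p₂) ≈ 0.443 rad (25.4°).
Interpolate at f = 9/10 with slerp weights a = sin((1−f)δ)/sin δ ≈ 0.103, b = sin(fδ)/sin δ ≈ 0.906.
p = a·p₁ + b·p₂ ≈ (0.669, -0.679, -0.301); φ = arcsin(p_z) ≈ -17.51°, λ = atan2(p_y, p_x) ≈ -45.41°.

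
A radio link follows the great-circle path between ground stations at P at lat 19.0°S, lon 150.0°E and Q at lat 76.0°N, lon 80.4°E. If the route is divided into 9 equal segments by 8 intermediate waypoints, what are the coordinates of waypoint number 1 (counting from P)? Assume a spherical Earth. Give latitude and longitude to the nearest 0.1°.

≈ lat 7.8°S, lon 147.3°E

Write both endpoints as unit vectors p₁, p₂ with components (cos φ cos λ, cos φ sin λ, sin φ).
The central angle between the endpoints is δ = arccos(p₁·p₂) ≈ 1.809 rad (103.7°).
Interpolate at f = 1/9 with slerp weights a = sin((1−f)δ)/sin δ ≈ 1.028, b = sin(fδ)/sin δ ≈ 0.205.
p = a·p₁ + b·p₂ ≈ (-0.834, 0.535, -0.135); φ = arcsin(p_z) ≈ -7.78°, λ = atan2(p_y, p_x) ≈ 147.30°.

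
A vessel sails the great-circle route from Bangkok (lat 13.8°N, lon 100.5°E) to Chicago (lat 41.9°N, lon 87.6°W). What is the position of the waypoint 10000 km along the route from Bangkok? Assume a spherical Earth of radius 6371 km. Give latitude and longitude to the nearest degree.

≈ lat 75°N, lon 108°W

From cos δ = sin φ₁ sin φ₂ + cos φ₁ cos φ₂ cos Δλ, the central angle is δ ≈ 2.161 rad (123.8°). The total great-circle distance is δ·R ≈ 2.161 × 6371 ≈ 13766 km, so the target fraction is f = 10000/13766 ≈ 0.726.
Interpolate at f ≈ 0.726 with slerp weights a = sin((1−f)δ)/sin δ ≈ 0.671, b = sin(fδ)/sin δ ≈ 1.203.
p = a·p₁ + b·p₂ ≈ (-0.081, -0.255, 0.964); φ = arcsin(p_z) ≈ 74.50°, λ = atan2(p_y, p_x) ≈ -107.69°.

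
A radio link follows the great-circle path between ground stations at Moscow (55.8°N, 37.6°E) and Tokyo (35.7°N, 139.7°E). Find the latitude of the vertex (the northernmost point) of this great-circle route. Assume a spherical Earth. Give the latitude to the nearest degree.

≈ 61°N

The great circle lies in the plane with unit normal n̂ = (p₁ × p₂)/|p₁ × p₂|.
Here n̂_z ≈ +0.484; the vertex latitude is φ_max = arccos|n̂_z| ≈ 61.1°.
Check via Clairaut: cos φ_max = |cos φ₁| · sin C = cos(55.8°)·sin(59.4°) ≈ 0.484, again giving ≈ 61.1°.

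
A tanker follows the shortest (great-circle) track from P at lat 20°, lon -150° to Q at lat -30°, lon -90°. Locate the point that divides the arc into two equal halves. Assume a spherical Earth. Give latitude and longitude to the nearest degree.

Convert each endpoint to a unit vector on the sphere (x = cos φ cos λ, y = cos φ sin λ, z = sin φ).
The central angle between the endpoints is δ = arccos(p₁·p₂) ≈ 1.333 rad (76.4°).
Interpolate at f = 1/2 with slerp weights a = sin((1−f)δ)/sin δ ≈ 0.636, b = sin(fδ)/sin δ ≈ 0.636.
p = a·p₁ + b·p₂ ≈ (-0.518, -0.850, -0.100); φ = arcsin(p_z) ≈ -5.77°, λ = atan2(p_y, p_x) ≈ -121.35°.

≈ lat -6°, lon -121°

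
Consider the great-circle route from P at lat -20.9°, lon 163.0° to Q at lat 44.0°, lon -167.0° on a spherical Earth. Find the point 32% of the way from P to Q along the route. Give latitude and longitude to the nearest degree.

≈ lat 0°, lon 171°

Convert each endpoint to a unit vector on the sphere (x = cos φ cos λ, y = cos φ sin λ, z = sin φ).
The central angle between the endpoints is δ = arccos(p₁·p₂) ≈ 1.230 rad (70.5°).
Interpolate at f = 0.32 with slerp weights a = sin((1−f)δ)/sin δ ≈ 0.788, b = sin(fδ)/sin δ ≈ 0.407.
p = a·p₁ + b·p₂ ≈ (-0.989, 0.149, 0.002); φ = arcsin(p_z) ≈ 0.10°, λ = atan2(p_y, p_x) ≈ 171.42°.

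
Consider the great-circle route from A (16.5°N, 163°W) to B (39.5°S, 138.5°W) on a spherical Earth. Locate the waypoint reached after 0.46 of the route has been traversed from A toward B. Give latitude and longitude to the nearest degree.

≈ (9°S, 153°W)

The haversine formula gives a central angle δ ≈ 1.056 rad (60.5°) between the endpoints.
Interpolate at f = 0.46 with slerp weights a = sin((1−f)δ)/sin δ ≈ 0.620, b = sin(fδ)/sin δ ≈ 0.536.
p = a·p₁ + b·p₂ ≈ (-0.879, -0.448, -0.165); φ = arcsin(p_z) ≈ -9.50°, λ = atan2(p_y, p_x) ≈ -152.98°.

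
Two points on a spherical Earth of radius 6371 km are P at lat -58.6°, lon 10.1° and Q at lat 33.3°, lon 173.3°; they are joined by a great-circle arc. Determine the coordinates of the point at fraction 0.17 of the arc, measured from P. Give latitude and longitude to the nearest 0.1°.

From cos δ = sin φ₁ sin φ₂ + cos φ₁ cos φ₂ cos Δλ, the central angle is δ ≈ 2.658 rad (152.3°).
Interpolate at f = 0.17 with slerp weights a = sin((1−f)δ)/sin δ ≈ 1.732, b = sin(fδ)/sin δ ≈ 0.940.
p = a·p₁ + b·p₂ ≈ (0.108, 0.250, -0.962); φ = arcsin(p_z) ≈ -74.20°, λ = atan2(p_y, p_x) ≈ 66.60°.

≈ lat -74.2°, lon 66.6°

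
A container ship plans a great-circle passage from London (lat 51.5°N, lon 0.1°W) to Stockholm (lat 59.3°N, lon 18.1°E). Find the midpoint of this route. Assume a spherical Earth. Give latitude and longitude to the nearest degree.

≈ lat 56°N, lon 8°E

Convert each endpoint to a unit vector on the sphere (x = cos φ cos λ, y = cos φ sin λ, z = sin φ).
The central angle between the endpoints is δ = arccos(p₁·p₂) ≈ 0.225 rad (12.9°).
Interpolate at f = 1/2 with slerp weights a = sin((1−f)δ)/sin δ ≈ 0.503, b = sin(fδ)/sin δ ≈ 0.503.
p = a·p₁ + b·p₂ ≈ (0.557, 0.079, 0.826); φ = arcsin(p_z) ≈ 55.74°, λ = atan2(p_y, p_x) ≈ 8.09°.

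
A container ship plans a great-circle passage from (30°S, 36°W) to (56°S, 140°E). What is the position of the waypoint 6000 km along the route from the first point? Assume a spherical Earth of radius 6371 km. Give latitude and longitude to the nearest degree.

The haversine formula gives a central angle δ ≈ 1.639 rad (93.9°) between the endpoints. The total great-circle distance is δ·R ≈ 1.639 × 6371 ≈ 10445 km, so the target fraction is f = 6000/10445 ≈ 0.574.
Interpolate at f ≈ 0.574 with slerp weights a = sin((1−f)δ)/sin δ ≈ 0.644, b = sin(fδ)/sin δ ≈ 0.811.
p = a·p₁ + b·p₂ ≈ (0.104, -0.036, -0.994); φ = arcsin(p_z) ≈ -83.67°, λ = atan2(p_y, p_x) ≈ -19.32°.

≈ (84°S, 19°W)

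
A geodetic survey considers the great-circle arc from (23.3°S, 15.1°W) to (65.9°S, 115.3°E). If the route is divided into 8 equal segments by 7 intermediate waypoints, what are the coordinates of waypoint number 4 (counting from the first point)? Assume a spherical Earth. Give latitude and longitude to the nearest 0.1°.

Convert each endpoint to a unit vector on the sphere (x = cos φ cos λ, y = cos φ sin λ, z = sin φ).
The central angle between the endpoints is δ = arccos(p₁·p₂) ≈ 1.453 rad (83.2°).
Interpolate at f = 4/8 with slerp weights a = sin((1−f)δ)/sin δ ≈ 0.669, b = sin(fδ)/sin δ ≈ 0.669.
p = a·p₁ + b·p₂ ≈ (0.476, 0.087, -0.875); φ = arcsin(p_z) ≈ -61.04°, λ = atan2(p_y, p_x) ≈ 10.34°.

≈ (61.0°S, 10.3°E)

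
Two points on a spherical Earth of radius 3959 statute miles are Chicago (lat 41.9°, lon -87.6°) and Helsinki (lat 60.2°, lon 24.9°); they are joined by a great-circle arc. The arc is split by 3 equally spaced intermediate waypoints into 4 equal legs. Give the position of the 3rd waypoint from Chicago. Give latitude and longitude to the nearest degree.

≈ lat 67°, lon -8°

Write both endpoints as unit vectors p₁, p₂ with components (cos φ cos λ, cos φ sin λ, sin φ).
The central angle between the endpoints is δ = arccos(p₁·p₂) ≈ 1.117 rad (64.0°).
Interpolate at f = 3/4 with slerp weights a = sin((1−f)δ)/sin δ ≈ 0.307, b = sin(fδ)/sin δ ≈ 0.827.
p = a·p₁ + b·p₂ ≈ (0.382, -0.055, 0.922); φ = arcsin(p_z) ≈ 67.28°, λ = atan2(p_y, p_x) ≈ -8.20°.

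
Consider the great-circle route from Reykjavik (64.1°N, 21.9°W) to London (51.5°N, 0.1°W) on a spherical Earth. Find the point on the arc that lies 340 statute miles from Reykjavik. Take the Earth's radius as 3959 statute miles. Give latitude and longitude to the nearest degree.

Write both endpoints as unit vectors p₁, p₂ with components (cos φ cos λ, cos φ sin λ, sin φ).
The central angle between the endpoints is δ = arccos(p₁·p₂) ≈ 0.296 rad (17.0°). The total great-circle distance is δ·R ≈ 0.296 × 3959 ≈ 1172 mi, so the target fraction is f = 340/1172 ≈ 0.290.
Interpolate at f ≈ 0.290 with slerp weights a = sin((1−f)δ)/sin δ ≈ 0.715, b = sin(fδ)/sin δ ≈ 0.294.
p = a·p₁ + b·p₂ ≈ (0.473, -0.117, 0.873); φ = arcsin(p_z) ≈ 60.85°, λ = atan2(p_y, p_x) ≈ -13.88°.

≈ (61°N, 14°W)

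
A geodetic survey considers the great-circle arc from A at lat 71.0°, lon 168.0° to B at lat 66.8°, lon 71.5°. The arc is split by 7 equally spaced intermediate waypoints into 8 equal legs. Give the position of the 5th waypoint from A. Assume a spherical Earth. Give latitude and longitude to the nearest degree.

Write both endpoints as unit vectors p₁, p₂ with components (cos φ cos λ, cos φ sin λ, sin φ).
The central angle between the endpoints is δ = arccos(p₁·p₂) ≈ 0.546 rad (31.3°).
Interpolate at f = 5/8 with slerp weights a = sin((1−f)δ)/sin δ ≈ 0.392, b = sin(fδ)/sin δ ≈ 0.644.
p = a·p₁ + b·p₂ ≈ (-0.044, 0.267, 0.963); φ = arcsin(p_z) ≈ 74.28°, λ = atan2(p_y, p_x) ≈ 99.38°.

≈ lat 74°, lon 99°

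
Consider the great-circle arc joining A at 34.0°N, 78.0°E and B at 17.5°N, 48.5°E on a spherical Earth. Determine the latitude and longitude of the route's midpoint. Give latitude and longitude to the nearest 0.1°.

Convert each endpoint to a unit vector on the sphere (x = cos φ cos λ, y = cos φ sin λ, z = sin φ).
The central angle between the endpoints is δ = arccos(p₁·p₂) ≈ 0.543 rad (31.1°).
Interpolate at f = 1/2 with slerp weights a = sin((1−f)δ)/sin δ ≈ 0.519, b = sin(fδ)/sin δ ≈ 0.519.
p = a·p₁ + b·p₂ ≈ (0.417, 0.792, 0.446); φ = arcsin(p_z) ≈ 26.51°, λ = atan2(p_y, p_x) ≈ 62.20°.

≈ 26.5°N, 62.2°E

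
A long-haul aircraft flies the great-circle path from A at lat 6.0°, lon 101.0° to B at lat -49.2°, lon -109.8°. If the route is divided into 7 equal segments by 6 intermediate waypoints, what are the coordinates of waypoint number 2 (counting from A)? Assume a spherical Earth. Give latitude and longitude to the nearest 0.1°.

≈ lat -27.1°, lon 118.1°

From cos δ = sin φ₁ sin φ₂ + cos φ₁ cos φ₂ cos Δλ, the central angle is δ ≈ 2.262 rad (129.6°).
Interpolate at f = 2/7 with slerp weights a = sin((1−f)δ)/sin δ ≈ 1.296, b = sin(fδ)/sin δ ≈ 0.781.
p = a·p₁ + b·p₂ ≈ (-0.419, 0.785, -0.456); φ = arcsin(p_z) ≈ -27.13°, λ = atan2(p_y, p_x) ≈ 118.08°.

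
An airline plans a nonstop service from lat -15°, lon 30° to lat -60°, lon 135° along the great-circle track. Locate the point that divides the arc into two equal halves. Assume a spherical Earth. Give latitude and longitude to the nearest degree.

≈ lat -49°, lon 60°

Convert each endpoint to a unit vector on the sphere (x = cos φ cos λ, y = cos φ sin λ, z = sin φ).
The central angle between the endpoints is δ = arccos(p₁·p₂) ≈ 1.471 rad (84.3°).
Interpolate at f = 1/2 with slerp weights a = sin((1−f)δ)/sin δ ≈ 0.674, b = sin(fδ)/sin δ ≈ 0.674.
p = a·p₁ + b·p₂ ≈ (0.326, 0.564, -0.759); φ = arcsin(p_z) ≈ -49.35°, λ = atan2(p_y, p_x) ≈ 60.00°.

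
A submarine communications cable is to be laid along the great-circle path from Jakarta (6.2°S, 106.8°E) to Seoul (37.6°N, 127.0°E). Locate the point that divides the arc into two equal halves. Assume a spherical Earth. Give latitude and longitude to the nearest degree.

≈ 16°N, 116°E

The haversine formula gives a central angle δ ≈ 0.832 rad (47.7°) between the endpoints.
Interpolate at f = 1/2 with slerp weights a = sin((1−f)δ)/sin δ ≈ 0.547, b = sin(fδ)/sin δ ≈ 0.547.
p = a·p₁ + b·p₂ ≈ (-0.418, 0.866, 0.274); φ = arcsin(p_z) ≈ 15.93°, λ = atan2(p_y, p_x) ≈ 115.75°.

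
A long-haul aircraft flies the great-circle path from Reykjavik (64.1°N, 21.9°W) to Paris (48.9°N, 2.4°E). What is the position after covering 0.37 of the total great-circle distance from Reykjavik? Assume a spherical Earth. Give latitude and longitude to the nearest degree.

≈ (59°N, 10°W)

Write both endpoints as unit vectors p₁, p₂ with components (cos φ cos λ, cos φ sin λ, sin φ).
The central angle between the endpoints is δ = arccos(p₁·p₂) ≈ 0.349 rad (20.0°).
Interpolate at f = 0.37 with slerp weights a = sin((1−f)δ)/sin δ ≈ 0.638, b = sin(fδ)/sin δ ≈ 0.377.
p = a·p₁ + b·p₂ ≈ (0.506, -0.094, 0.858); φ = arcsin(p_z) ≈ 59.04°, λ = atan2(p_y, p_x) ≈ -10.48°.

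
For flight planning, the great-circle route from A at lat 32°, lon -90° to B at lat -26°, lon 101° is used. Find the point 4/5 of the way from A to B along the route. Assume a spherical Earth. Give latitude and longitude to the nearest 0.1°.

≈ lat -4.7°, lon 128.3°

Write both endpoints as unit vectors p₁, p₂ with components (cos φ cos λ, cos φ sin λ, sin φ).
The central angle between the endpoints is δ = arccos(p₁·p₂) ≈ 2.944 rad (168.7°).
Interpolate at f = 4/5 with slerp weights a = sin((1−f)δ)/sin δ ≈ 2.827, b = sin(fδ)/sin δ ≈ 3.604.
p = a·p₁ + b·p₂ ≈ (-0.618, 0.782, -0.082); φ = arcsin(p_z) ≈ -4.68°, λ = atan2(p_y, p_x) ≈ 128.32°.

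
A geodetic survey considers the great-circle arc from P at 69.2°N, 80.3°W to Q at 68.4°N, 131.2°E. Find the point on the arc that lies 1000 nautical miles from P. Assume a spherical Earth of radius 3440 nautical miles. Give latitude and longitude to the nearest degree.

Write both endpoints as unit vectors p₁, p₂ with components (cos φ cos λ, cos φ sin λ, sin φ).
The central angle between the endpoints is δ = arccos(p₁·p₂) ≈ 0.711 rad (40.7°). The total great-circle distance is δ·R ≈ 0.711 × 3440 ≈ 2446 nmi, so the target fraction is f = 1000/2446 ≈ 0.409.
Interpolate at f ≈ 0.409 with slerp weights a = sin((1−f)δ)/sin δ ≈ 0.625, b = sin(fδ)/sin δ ≈ 0.439.
p = a·p₁ + b·p₂ ≈ (-0.069, -0.097, 0.993); φ = arcsin(p_z) ≈ 83.15°, λ = atan2(p_y, p_x) ≈ -125.41°.

≈ 83°N, 125°W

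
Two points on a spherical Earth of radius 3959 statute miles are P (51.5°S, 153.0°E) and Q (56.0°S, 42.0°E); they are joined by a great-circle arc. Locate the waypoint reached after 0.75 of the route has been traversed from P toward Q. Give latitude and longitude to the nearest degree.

≈ (65°S, 66°E)

Write both endpoints as unit vectors p₁, p₂ with components (cos φ cos λ, cos φ sin λ, sin φ).
The central angle between the endpoints is δ = arccos(p₁·p₂) ≈ 1.019 rad (58.4°).
Interpolate at f = 0.75 with slerp weights a = sin((1−f)δ)/sin δ ≈ 0.296, b = sin(fδ)/sin δ ≈ 0.813.
p = a·p₁ + b·p₂ ≈ (0.174, 0.388, -0.905); φ = arcsin(p_z) ≈ -64.86°, λ = atan2(p_y, p_x) ≈ 65.89°.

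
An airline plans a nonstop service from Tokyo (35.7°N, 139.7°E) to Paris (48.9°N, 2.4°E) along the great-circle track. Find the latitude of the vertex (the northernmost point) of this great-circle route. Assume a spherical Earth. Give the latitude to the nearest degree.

The great circle lies in the plane with unit normal n̂ = (p₁ × p₂)/|p₁ × p₂|.
Here n̂_z ≈ -0.362; the vertex latitude is φ_max = arccos|n̂_z| ≈ 68.7°.
Check via Clairaut: cos φ_max = |cos φ₁| · sin C = cos(35.7°)·sin(26.5°) ≈ 0.362, again giving ≈ 68.7°.

≈ 69°N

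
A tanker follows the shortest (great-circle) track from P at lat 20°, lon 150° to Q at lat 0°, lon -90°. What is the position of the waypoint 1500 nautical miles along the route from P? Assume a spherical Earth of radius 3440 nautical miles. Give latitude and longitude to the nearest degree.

≈ lat 23°, lon 177°

Write both endpoints as unit vectors p₁, p₂ with components (cos φ cos λ, cos φ sin λ, sin φ).
The central angle between the endpoints is δ = arccos(p₁·p₂) ≈ 2.060 rad (118.0°). The total great-circle distance is δ·R ≈ 2.060 × 3440 ≈ 7086 nmi, so the target fraction is f = 1500/7086 ≈ 0.212.
Interpolate at f ≈ 0.212 with slerp weights a = sin((1−f)δ)/sin δ ≈ 1.131, b = sin(fδ)/sin δ ≈ 0.478.
p = a·p₁ + b·p₂ ≈ (-0.921, 0.053, 0.387); φ = arcsin(p_z) ≈ 22.76°, λ = atan2(p_y, p_x) ≈ 176.70°.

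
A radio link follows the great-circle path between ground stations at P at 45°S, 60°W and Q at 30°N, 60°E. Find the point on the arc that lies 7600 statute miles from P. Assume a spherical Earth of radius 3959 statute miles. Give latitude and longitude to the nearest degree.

The haversine formula gives a central angle δ ≈ 2.291 rad (131.3°) between the endpoints. The total great-circle distance is δ·R ≈ 2.291 × 3959 ≈ 9071 mi, so the target fraction is f = 7600/9071 ≈ 0.838.
Interpolate at f ≈ 0.838 with slerp weights a = sin((1−f)δ)/sin δ ≈ 0.483, b = sin(fδ)/sin δ ≈ 1.251.
p = a·p₁ + b·p₂ ≈ (0.712, 0.642, 0.284); φ = arcsin(p_z) ≈ 16.48°, λ = atan2(p_y, p_x) ≈ 42.03°.

≈ 16°N, 42°E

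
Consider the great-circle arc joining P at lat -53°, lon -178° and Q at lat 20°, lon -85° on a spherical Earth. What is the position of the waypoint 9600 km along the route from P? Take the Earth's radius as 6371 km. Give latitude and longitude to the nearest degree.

≈ lat 3°, lon -98°

From cos δ = sin φ₁ sin φ₂ + cos φ₁ cos φ₂ cos Δλ, the central angle is δ ≈ 1.878 rad (107.6°). The total great-circle distance is δ·R ≈ 1.878 × 6371 ≈ 11967 km, so the target fraction is f = 9600/11967 ≈ 0.802.
Interpolate at f ≈ 0.802 with slerp weights a = sin((1−f)δ)/sin δ ≈ 0.381, b = sin(fδ)/sin δ ≈ 1.047.
p = a·p₁ + b·p₂ ≈ (-0.143, -0.988, 0.054); φ = arcsin(p_z) ≈ 3.09°, λ = atan2(p_y, p_x) ≈ -98.25°.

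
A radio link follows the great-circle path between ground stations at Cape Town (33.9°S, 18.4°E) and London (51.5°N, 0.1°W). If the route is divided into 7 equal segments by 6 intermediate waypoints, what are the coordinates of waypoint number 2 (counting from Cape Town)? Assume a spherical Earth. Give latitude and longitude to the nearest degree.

From cos δ = sin φ₁ sin φ₂ + cos φ₁ cos φ₂ cos Δλ, the central angle is δ ≈ 1.517 rad (86.9°).
Interpolate at f = 2/7 with slerp weights a = sin((1−f)δ)/sin δ ≈ 0.885, b = sin(fδ)/sin δ ≈ 0.421.
p = a·p₁ + b·p₂ ≈ (0.959, 0.231, -0.164); φ = arcsin(p_z) ≈ -9.46°, λ = atan2(p_y, p_x) ≈ 13.57°.

≈ 9°S, 14°E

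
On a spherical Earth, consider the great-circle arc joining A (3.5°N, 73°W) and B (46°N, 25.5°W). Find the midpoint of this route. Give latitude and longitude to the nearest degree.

Write both endpoints as unit vectors p₁, p₂ with components (cos φ cos λ, cos φ sin λ, sin φ).
The central angle between the endpoints is δ = arccos(p₁·p₂) ≈ 1.033 rad (59.2°).
Interpolate at f = 1/2 with slerp weights a = sin((1−f)δ)/sin δ ≈ 0.575, b = sin(fδ)/sin δ ≈ 0.575.
p = a·p₁ + b·p₂ ≈ (0.528, -0.721, 0.449); φ = arcsin(p_z) ≈ 26.66°, λ = atan2(p_y, p_x) ≈ -53.76°.

≈ (27°N, 54°W)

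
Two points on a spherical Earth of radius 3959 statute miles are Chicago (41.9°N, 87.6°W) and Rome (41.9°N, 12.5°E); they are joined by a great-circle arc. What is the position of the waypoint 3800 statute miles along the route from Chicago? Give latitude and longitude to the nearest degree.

≈ 50°N, 5°W

Write both endpoints as unit vectors p₁, p₂ with components (cos φ cos λ, cos φ sin λ, sin φ).
The central angle between the endpoints is δ = arccos(p₁·p₂) ≈ 1.214 rad (69.6°). The total great-circle distance is δ·R ≈ 1.214 × 3959 ≈ 4808 mi, so the target fraction is f = 3800/4808 ≈ 0.790.
Interpolate at f ≈ 0.790 with slerp weights a = sin((1−f)δ)/sin δ ≈ 0.269, b = sin(fδ)/sin δ ≈ 0.874.
p = a·p₁ + b·p₂ ≈ (0.643, -0.059, 0.763); φ = arcsin(p_z) ≈ 49.74°, λ = atan2(p_y, p_x) ≈ -5.24°.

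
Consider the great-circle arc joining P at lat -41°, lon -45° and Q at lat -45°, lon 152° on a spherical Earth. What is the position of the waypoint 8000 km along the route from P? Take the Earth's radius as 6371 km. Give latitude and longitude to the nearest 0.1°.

≈ lat -64.9°, lon 162.6°

The haversine formula gives a central angle δ ≈ 1.617 rad (92.7°) between the endpoints. The total great-circle distance is δ·R ≈ 1.617 × 6371 ≈ 10304 km, so the target fraction is f = 8000/10304 ≈ 0.776.
Interpolate at f ≈ 0.776 with slerp weights a = sin((1−f)δ)/sin δ ≈ 0.354, b = sin(fδ)/sin δ ≈ 0.952.
p = a·p₁ + b·p₂ ≈ (-0.405, 0.127, -0.905); φ = arcsin(p_z) ≈ -64.87°, λ = atan2(p_y, p_x) ≈ 162.60°.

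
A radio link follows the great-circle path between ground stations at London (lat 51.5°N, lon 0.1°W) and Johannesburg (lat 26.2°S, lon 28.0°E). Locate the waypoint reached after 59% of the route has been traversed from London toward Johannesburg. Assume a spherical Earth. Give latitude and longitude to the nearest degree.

Write both endpoints as unit vectors p₁, p₂ with components (cos φ cos λ, cos φ sin λ, sin φ).
The central angle between the endpoints is δ = arccos(p₁·p₂) ≈ 1.423 rad (81.5°).
Interpolate at f = 0.59 with slerp weights a = sin((1−f)δ)/sin δ ≈ 0.557, b = sin(fδ)/sin δ ≈ 0.753.
p = a·p₁ + b·p₂ ≈ (0.943, 0.316, 0.104); φ = arcsin(p_z) ≈ 5.95°, λ = atan2(p_y, p_x) ≈ 18.55°.

≈ lat 6°N, lon 19°E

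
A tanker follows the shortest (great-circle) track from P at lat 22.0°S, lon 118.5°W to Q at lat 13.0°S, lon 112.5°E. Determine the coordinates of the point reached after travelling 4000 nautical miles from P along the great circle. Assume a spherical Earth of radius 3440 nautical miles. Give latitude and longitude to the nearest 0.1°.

The haversine formula gives a central angle δ ≈ 2.076 rad (119.0°) between the endpoints. The total great-circle distance is δ·R ≈ 2.076 × 3440 ≈ 7143 nmi, so the target fraction is f = 4000/7143 ≈ 0.560.
Interpolate at f ≈ 0.560 with slerp weights a = sin((1−f)δ)/sin δ ≈ 0.905, b = sin(fδ)/sin δ ≈ 1.049.
p = a·p₁ + b·p₂ ≈ (-0.792, 0.207, -0.575); φ = arcsin(p_z) ≈ -35.10°, λ = atan2(p_y, p_x) ≈ 165.33°.

≈ lat 35.1°S, lon 165.3°E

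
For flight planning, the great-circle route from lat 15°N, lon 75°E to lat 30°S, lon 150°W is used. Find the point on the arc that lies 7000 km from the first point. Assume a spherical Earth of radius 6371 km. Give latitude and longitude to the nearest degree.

Write both endpoints as unit vectors p₁, p₂ with components (cos φ cos λ, cos φ sin λ, sin φ).
The central angle between the endpoints is δ = arccos(p₁·p₂) ≈ 2.376 rad (136.1°). The total great-circle distance is δ·R ≈ 2.376 × 6371 ≈ 15137 km, so the target fraction is f = 7000/15137 ≈ 0.462.
Interpolate at f ≈ 0.462 with slerp weights a = sin((1−f)δ)/sin δ ≈ 1.381, b = sin(fδ)/sin δ ≈ 1.285.
p = a·p₁ + b·p₂ ≈ (-0.619, 0.732, -0.285); φ = arcsin(p_z) ≈ -16.56°, λ = atan2(p_y, p_x) ≈ 130.19°.

≈ lat 17°S, lon 130°E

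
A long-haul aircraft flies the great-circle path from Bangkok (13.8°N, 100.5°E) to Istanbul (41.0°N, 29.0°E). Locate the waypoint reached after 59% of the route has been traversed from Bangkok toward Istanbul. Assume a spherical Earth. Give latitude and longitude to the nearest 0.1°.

Convert each endpoint to a unit vector on the sphere (x = cos φ cos λ, y = cos φ sin λ, z = sin φ).
The central angle between the endpoints is δ = arccos(p₁·p₂) ≈ 1.171 rad (67.1°).
Interpolate at f = 0.59 with slerp weights a = sin((1−f)δ)/sin δ ≈ 0.501, b = sin(fδ)/sin δ ≈ 0.692.
p = a·p₁ + b·p₂ ≈ (0.368, 0.732, 0.573); φ = arcsin(p_z) ≈ 34.99°, λ = atan2(p_y, p_x) ≈ 63.31°.

≈ (35.0°N, 63.3°E)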